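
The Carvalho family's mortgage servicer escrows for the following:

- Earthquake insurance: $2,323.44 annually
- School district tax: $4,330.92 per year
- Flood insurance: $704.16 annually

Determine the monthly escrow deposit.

Earthquake insurance: $2,323.44 per year
School district tax: $4,330.92 per year
Flood insurance: $704.16 per year
Total per year = $7,358.52
Base monthly escrow = $7,358.52 ÷ 12 = $613.21

$613.21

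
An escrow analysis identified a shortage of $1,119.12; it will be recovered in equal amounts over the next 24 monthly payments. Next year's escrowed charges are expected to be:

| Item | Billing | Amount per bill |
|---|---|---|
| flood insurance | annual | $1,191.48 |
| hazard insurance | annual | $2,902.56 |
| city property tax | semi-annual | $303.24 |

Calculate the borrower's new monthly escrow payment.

Flood insurance: $1,191.48 per year
Hazard insurance: $2,902.56 per year
City property tax: $303.24 × 2 = $606.48 per year
Yearly total = $4,700.52
Per month = $4,700.52 / 12 = $391.71
Shortage per month = $1,119.12 ÷ 24 = $46.63
Adjusted monthly = $391.71 + $46.63 = $438.34

$438.34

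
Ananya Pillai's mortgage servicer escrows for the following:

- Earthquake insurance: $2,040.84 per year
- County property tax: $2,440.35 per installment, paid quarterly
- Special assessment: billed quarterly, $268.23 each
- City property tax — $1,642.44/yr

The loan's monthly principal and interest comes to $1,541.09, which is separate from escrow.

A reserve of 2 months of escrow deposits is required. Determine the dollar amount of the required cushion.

$2,419.60

Earthquake insurance: $2,040.84 annually
County property tax: $2,440.35 × 4 = $9,761.40 annually
Special assessment: $268.23 × 4 = $1,072.92 annually
City property tax: $1,642.44 annually
Combined annual = $14,517.60
Per month = $14,517.60 / 12 = $1,209.80
Cushion = 2 × $1,209.80 = $2,419.60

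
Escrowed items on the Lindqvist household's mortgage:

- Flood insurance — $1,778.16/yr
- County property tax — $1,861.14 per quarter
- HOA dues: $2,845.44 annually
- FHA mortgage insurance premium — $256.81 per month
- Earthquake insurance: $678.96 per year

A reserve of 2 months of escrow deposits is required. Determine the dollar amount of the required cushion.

$2,638.14

Flood insurance = $1,778.16/yr
County property tax = $1,861.14 × 4 = $7,444.56/yr
HOA dues = $2,845.44/yr
FHA mortgage insurance premium = $256.81 × 12 = $3,081.72/yr
Earthquake insurance = $678.96/yr
Combined annual = $1,778.16 + $7,444.56 + $2,845.44 + $3,081.72 + $678.96 = $15,828.84
Per month = $15,828.84 ÷ 12 = $1,319.07
Required cushion = 2 × $1,319.07 = $2,638.14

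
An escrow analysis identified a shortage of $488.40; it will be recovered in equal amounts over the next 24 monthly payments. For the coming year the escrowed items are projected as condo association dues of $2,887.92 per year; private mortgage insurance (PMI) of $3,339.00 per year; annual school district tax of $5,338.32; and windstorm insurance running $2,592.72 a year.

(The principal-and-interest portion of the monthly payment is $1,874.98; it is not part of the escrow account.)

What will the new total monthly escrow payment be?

Condo association dues = $2,887.92 per year
Private mortgage insurance (PMI) = $3,339.00 per year
School district tax = $5,338.32 per year
Windstorm insurance = $2,592.72 per year
Yearly total = $2,887.92 + $3,339.00 + $5,338.32 + $2,592.72 = $14,157.96
Monthly = $14,157.96 ÷ 12 = $1,179.83
Monthly shortage recovery: $488.40 ÷ 24 = $20.35
Adjusted monthly = $1,179.83 + $20.35 = $1,200.18

$1,200.18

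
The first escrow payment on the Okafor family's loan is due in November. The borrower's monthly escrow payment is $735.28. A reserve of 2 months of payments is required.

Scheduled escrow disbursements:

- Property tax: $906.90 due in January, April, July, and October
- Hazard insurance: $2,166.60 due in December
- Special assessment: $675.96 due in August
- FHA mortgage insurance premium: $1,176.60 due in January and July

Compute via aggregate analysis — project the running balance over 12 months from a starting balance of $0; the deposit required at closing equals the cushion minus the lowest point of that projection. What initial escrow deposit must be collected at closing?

$3,514.82

Cushion = 2 × $735.28 = $1,470.56
Trial balance (start $0, +$735.28 each month, − disbursements):
  Nov: +$735.28 → $735.28
  Dec: +$735.28 − $2,166.60 → -$696.04
  Jan: +$735.28 − $2,083.50 → -$2,044.26
  Feb: +$735.28 → -$1,308.98
  Mar: +$735.28 → -$573.70
  Apr: +$735.28 − $906.90 → -$745.32
  May: +$735.28 → -$10.04
  Jun: +$735.28 → $725.24
  Jul: +$735.28 − $2,083.50 → -$622.98
  Aug: +$735.28 − $675.96 → -$563.66
  Sep: +$735.28 → $171.62
  Oct: +$735.28 − $906.90 → $0.00
Lowest trial balance = -$2,044.26 (Jan)
Initial deposit = cushion − low point = $1,470.56 − (-$2,044.26) = $3,514.82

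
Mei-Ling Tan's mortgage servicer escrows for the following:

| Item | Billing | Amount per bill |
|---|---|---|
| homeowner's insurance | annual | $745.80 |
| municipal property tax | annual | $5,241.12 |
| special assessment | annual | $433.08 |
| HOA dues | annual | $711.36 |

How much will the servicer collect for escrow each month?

$594.28

Homeowner's insurance = $745.80 per year
Municipal property tax = $5,241.12 per year
Special assessment = $433.08 per year
HOA dues = $711.36 per year
Combined annual = $745.80 + $5,241.12 + $433.08 + $711.36 = $7,131.36
Monthly = $7,131.36 ÷ 12 = $594.28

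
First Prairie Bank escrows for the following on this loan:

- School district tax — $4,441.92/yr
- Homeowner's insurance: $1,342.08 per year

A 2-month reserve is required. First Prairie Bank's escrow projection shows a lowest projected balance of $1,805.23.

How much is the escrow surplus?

School district tax — $4,441.92 annually
Homeowner's insurance — $1,342.08 annually
Yearly total = $5,784.00
Base monthly escrow = $5,784.00 / 12 = $482.00
Required cushion = 2 × $482.00 = $964.00
Excess over cushion: $1,805.23 − $964.00 = $841.23

$841.23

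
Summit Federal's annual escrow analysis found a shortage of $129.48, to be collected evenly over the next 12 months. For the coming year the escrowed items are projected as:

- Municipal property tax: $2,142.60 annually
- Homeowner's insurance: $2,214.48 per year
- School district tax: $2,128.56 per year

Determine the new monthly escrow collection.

Municipal property tax = $2,142.60
Homeowner's insurance = $2,214.48
School district tax = $2,128.56
Annual escrow total = $2,142.60 + $2,214.48 + $2,128.56 = $6,485.64
Monthly escrow = $6,485.64 / 12 = $540.47
Shortage per month = $129.48 ÷ 12 = $10.79
Adjusted monthly = $540.47 + $10.79 = $551.26

$551.26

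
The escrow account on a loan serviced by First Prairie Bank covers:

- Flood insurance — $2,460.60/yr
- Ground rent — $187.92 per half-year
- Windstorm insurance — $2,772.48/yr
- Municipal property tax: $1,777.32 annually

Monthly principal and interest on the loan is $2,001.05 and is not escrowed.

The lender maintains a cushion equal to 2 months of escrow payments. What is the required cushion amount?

Flood insurance — $2,460.60
Ground rent — $187.92 × 2 = $375.84
Windstorm insurance — $2,772.48
Municipal property tax — $1,777.32
Total annual escrow = $7,386.24
Monthly = $7,386.24 / 12 = $615.52
Cushion = 2 × $615.52 = $1,231.04

$1,231.04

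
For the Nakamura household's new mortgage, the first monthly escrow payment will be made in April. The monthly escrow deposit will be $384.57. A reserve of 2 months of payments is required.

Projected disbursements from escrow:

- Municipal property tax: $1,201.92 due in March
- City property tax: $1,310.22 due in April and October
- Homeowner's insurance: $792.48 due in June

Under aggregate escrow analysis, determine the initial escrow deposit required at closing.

Cushion = 2 × $384.57 = $769.14
Trial balance (start $0, +$384.57 each month, − disbursements):
  Apr: +$384.57 − $1,310.22 → -$925.65
  May: +$384.57 → -$541.08
  Jun: +$384.57 − $792.48 → -$948.99
  Jul: +$384.57 → -$564.42
  Aug: +$384.57 → -$179.85
  Sep: +$384.57 → $204.72
  Oct: +$384.57 − $1,310.22 → -$720.93
  Nov: +$384.57 → -$336.36
  Dec: +$384.57 → $48.21
  Jan: +$384.57 → $432.78
  Feb: +$384.57 → $817.35
  Mar: +$384.57 − $1,201.92 → $0.00
Lowest trial balance = -$948.99 (Jun)
Initial deposit = cushion − low point = $769.14 − (-$948.99) = $1,718.13

$1,718.13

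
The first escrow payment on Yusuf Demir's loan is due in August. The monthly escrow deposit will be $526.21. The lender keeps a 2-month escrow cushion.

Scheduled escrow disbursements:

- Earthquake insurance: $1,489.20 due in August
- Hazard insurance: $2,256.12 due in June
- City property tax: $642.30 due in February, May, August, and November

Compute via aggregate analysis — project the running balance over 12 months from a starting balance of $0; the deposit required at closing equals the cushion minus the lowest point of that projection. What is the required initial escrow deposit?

Cushion = 2 × $526.21 = $1,052.42
Trial balance (start $0, +$526.21 each month, − disbursements):
  Aug: +$526.21 − $2,131.50 → -$1,605.29
  Sep: +$526.21 → -$1,079.08
  Oct: +$526.21 → -$552.87
  Nov: +$526.21 − $642.30 → -$668.96
  Dec: +$526.21 → -$142.75
  Jan: +$526.21 → $383.46
  Feb: +$526.21 − $642.30 → $267.37
  Mar: +$526.21 → $793.58
  Apr: +$526.21 → $1,319.79
  May: +$526.21 − $642.30 → $1,203.70
  Jun: +$526.21 − $2,256.12 → -$526.21
  Jul: +$526.21 → $0.00
Lowest trial balance = -$1,605.29 (Aug)
Initial deposit = cushion − low point = $1,052.42 − (-$1,605.29) = $2,657.71

$2,657.71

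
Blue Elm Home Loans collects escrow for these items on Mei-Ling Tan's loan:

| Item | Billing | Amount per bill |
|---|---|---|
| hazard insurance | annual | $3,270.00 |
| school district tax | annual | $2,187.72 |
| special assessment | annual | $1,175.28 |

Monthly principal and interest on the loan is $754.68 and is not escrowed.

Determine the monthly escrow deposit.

$552.75

Hazard insurance = $3,270.00 per year
School district tax = $2,187.72 per year
Special assessment = $1,175.28 per year
Yearly total = $3,270.00 + $2,187.72 + $1,175.28 = $6,633.00
Monthly = $6,633.00 / 12 = $552.75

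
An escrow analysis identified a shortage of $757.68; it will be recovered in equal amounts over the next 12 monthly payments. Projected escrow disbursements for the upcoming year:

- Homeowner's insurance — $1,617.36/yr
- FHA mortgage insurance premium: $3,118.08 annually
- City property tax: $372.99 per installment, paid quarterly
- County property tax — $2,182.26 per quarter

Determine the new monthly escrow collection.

Homeowner's insurance = $1,617.36 per year
FHA mortgage insurance premium = $3,118.08 per year
City property tax = $372.99 × 4 = $1,491.96 per year
County property tax = $2,182.26 × 4 = $8,729.04 per year
Annual escrow total = $14,956.44
Base monthly escrow = $14,956.44 ÷ 12 = $1,246.37
Monthly shortage recovery: $757.68 ÷ 12 = $63.14
Adjusted monthly = $1,246.37 + $63.14 = $1,309.51

$1,309.51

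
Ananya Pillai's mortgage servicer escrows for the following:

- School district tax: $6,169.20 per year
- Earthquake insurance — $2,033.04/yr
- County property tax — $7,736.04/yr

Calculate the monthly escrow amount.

School district tax: $6,169.20 annually
Earthquake insurance: $2,033.04 annually
County property tax: $7,736.04 annually
Total per year = $15,938.28
Base monthly escrow = $15,938.28 / 12 = $1,328.19

$1,328.19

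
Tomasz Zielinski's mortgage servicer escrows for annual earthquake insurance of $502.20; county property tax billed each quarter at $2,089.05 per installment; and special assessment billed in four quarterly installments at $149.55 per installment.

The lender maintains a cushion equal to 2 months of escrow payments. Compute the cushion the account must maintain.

Earthquake insurance = $502.20 per year
County property tax = $2,089.05 × 4 = $8,356.20 per year
Special assessment = $149.55 × 4 = $598.20 per year
Annual escrow total = $502.20 + $8,356.20 + $598.20 = $9,456.60
Monthly = $9,456.60 / 12 = $788.05
Required cushion = 2 × $788.05 = $1,576.10

$1,576.10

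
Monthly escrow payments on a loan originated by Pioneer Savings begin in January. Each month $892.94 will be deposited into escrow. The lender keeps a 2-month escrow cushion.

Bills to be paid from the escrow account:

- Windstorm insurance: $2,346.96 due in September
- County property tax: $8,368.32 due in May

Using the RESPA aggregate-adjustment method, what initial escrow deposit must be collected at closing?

$5,689.50

Cushion = 2 × $892.94 = $1,785.88
Trial balance (start $0, +$892.94 each month, − disbursements):
  Jan: +$892.94 → $892.94
  Feb: +$892.94 → $1,785.88
  Mar: +$892.94 → $2,678.82
  Apr: +$892.94 → $3,571.76
  May: +$892.94 − $8,368.32 → -$3,903.62
  Jun: +$892.94 → -$3,010.68
  Jul: +$892.94 → -$2,117.74
  Aug: +$892.94 → -$1,224.80
  Sep: +$892.94 − $2,346.96 → -$2,678.82
  Oct: +$892.94 → -$1,785.88
  Nov: +$892.94 → -$892.94
  Dec: +$892.94 → $0.00
Lowest trial balance = -$3,903.62 (May)
Initial deposit = cushion − low point = $1,785.88 − (-$3,903.62) = $5,689.50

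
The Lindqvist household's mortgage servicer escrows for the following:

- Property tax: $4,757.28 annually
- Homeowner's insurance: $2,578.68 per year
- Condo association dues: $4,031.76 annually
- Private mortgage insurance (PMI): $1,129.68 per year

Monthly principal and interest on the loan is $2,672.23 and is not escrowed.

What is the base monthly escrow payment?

$1,041.45

Property tax: $4,757.28/yr
Homeowner's insurance: $2,578.68/yr
Condo association dues: $4,031.76/yr
Private mortgage insurance (PMI): $1,129.68/yr
Annual escrow total = $12,497.40
Monthly = $12,497.40 / 12 = $1,041.45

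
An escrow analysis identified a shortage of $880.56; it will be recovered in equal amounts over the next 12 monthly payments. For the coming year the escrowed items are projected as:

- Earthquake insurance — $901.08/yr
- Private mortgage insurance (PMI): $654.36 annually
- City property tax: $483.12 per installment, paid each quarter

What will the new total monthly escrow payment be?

Earthquake insurance = $901.08 annually
Private mortgage insurance (PMI) = $654.36 annually
City property tax = $483.12 × 4 = $1,932.48 annually
Combined annual = $901.08 + $654.36 + $1,932.48 = $3,487.92
Per month = $3,487.92 / 12 = $290.66
Shortage spread = $880.56 / 12 = $73.38/mo
Adjusted monthly = $290.66 + $73.38 = $364.04

$364.04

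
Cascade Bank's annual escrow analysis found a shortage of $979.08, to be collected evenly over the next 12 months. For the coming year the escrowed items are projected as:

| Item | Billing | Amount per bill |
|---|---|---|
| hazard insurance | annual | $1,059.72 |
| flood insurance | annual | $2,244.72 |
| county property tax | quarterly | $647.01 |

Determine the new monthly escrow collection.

Hazard insurance: $1,059.72/yr
Flood insurance: $2,244.72/yr
County property tax: $647.01 × 4 = $2,588.04/yr
Total annual escrow = $1,059.72 + $2,244.72 + $2,588.04 = $5,892.48
Monthly = $5,892.48 / 12 = $491.04
Shortage per month = $979.08 ÷ 12 = $81.59
New monthly escrow = $491.04 + $81.59 = $572.63

$572.63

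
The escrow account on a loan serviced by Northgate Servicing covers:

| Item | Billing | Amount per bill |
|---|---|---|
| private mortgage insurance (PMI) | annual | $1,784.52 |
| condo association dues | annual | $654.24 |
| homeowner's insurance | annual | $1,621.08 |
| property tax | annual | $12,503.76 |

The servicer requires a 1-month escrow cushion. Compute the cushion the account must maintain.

Private mortgage insurance (PMI): $1,784.52/yr
Condo association dues: $654.24/yr
Homeowner's insurance: $1,621.08/yr
Property tax: $12,503.76/yr
Combined annual = $16,563.60
Per month = $16,563.60 ÷ 12 = $1,380.30
Reserve = 1 × $1,380.30 = $1,380.30

$1,380.30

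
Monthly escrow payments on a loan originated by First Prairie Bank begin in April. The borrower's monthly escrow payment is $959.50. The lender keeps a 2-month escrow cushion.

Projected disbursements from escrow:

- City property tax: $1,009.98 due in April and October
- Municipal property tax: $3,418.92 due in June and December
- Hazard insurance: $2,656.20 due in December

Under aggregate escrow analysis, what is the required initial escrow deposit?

$4,797.50

Cushion = 2 × $959.50 = $1,919.00
Trial balance (start $0, +$959.50 each month, − disbursements):
  Apr: +$959.50 − $1,009.98 → -$50.48
  May: +$959.50 → $909.02
  Jun: +$959.50 − $3,418.92 → -$1,550.40
  Jul: +$959.50 → -$590.90
  Aug: +$959.50 → $368.60
  Sep: +$959.50 → $1,328.10
  Oct: +$959.50 − $1,009.98 → $1,277.62
  Nov: +$959.50 → $2,237.12
  Dec: +$959.50 − $6,075.12 → -$2,878.50
  Jan: +$959.50 → -$1,919.00
  Feb: +$959.50 → -$959.50
  Mar: +$959.50 → $0.00
Lowest trial balance = -$2,878.50 (Dec)
Initial deposit = cushion − low point = $1,919.00 − (-$2,878.50) = $4,797.50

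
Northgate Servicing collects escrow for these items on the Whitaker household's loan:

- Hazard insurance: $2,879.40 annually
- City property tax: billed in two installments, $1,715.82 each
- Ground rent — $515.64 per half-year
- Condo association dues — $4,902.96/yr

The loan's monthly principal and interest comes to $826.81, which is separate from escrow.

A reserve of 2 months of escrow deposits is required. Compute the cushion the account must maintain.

Hazard insurance — $2,879.40 annually
City property tax — $1,715.82 × 2 = $3,431.64 annually
Ground rent — $515.64 × 2 = $1,031.28 annually
Condo association dues — $4,902.96 annually
Yearly total = $2,879.40 + $3,431.64 + $1,031.28 + $4,902.96 = $12,245.28
Monthly = $12,245.28 / 12 = $1,020.44
Cushion = 2 × $1,020.44 = $2,040.88

$2,040.88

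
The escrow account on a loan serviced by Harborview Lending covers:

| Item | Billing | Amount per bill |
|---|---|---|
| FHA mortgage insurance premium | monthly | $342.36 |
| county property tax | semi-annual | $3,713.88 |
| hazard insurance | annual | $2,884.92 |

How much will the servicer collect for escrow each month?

FHA mortgage insurance premium = $342.36 × 12 = $4,108.32 per year
County property tax = $3,713.88 × 2 = $7,427.76 per year
Hazard insurance = $2,884.92 per year
Total annual escrow = $14,421.00
Monthly escrow = $14,421.00 ÷ 12 = $1,201.75

$1,201.75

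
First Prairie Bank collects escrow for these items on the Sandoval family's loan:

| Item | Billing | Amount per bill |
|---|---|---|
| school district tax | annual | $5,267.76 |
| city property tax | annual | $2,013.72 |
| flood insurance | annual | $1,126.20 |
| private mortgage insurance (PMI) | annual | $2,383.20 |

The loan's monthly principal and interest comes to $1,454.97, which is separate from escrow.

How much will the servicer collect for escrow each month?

$899.24

School district tax: $5,267.76/yr
City property tax: $2,013.72/yr
Flood insurance: $1,126.20/yr
Private mortgage insurance (PMI): $2,383.20/yr
Combined annual = $5,267.76 + $2,013.72 + $1,126.20 + $2,383.20 = $10,790.88
Per month = $10,790.88 / 12 = $899.24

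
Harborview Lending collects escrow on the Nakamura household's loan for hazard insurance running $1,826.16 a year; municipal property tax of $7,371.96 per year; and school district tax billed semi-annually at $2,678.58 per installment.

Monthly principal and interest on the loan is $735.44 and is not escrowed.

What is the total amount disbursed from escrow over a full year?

Hazard insurance: $1,826.16 per year
Municipal property tax: $7,371.96 per year
School district tax: $2,678.58 × 2 = $5,357.16 per year
Combined annual = $1,826.16 + $7,371.96 + $5,357.16 = $14,555.28

$14,555.28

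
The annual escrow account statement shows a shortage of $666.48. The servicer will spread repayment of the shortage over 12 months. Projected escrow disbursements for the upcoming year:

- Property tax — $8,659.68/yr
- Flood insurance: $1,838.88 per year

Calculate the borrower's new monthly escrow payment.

Property tax — $8,659.68
Flood insurance — $1,838.88
Total per year = $10,498.56
Base monthly escrow = $10,498.56 ÷ 12 = $874.88
Shortage per month = $666.48 / 12 = $55.54
Adjusted monthly = $874.88 + $55.54 = $930.42

$930.42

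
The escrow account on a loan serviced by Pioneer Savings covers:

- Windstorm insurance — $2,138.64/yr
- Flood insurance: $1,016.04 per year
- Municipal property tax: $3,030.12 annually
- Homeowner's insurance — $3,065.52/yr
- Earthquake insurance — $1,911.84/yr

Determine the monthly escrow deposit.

$930.18

Windstorm insurance = $2,138.64/yr
Flood insurance = $1,016.04/yr
Municipal property tax = $3,030.12/yr
Homeowner's insurance = $3,065.52/yr
Earthquake insurance = $1,911.84/yr
Combined annual = $2,138.64 + $1,016.04 + $3,030.12 + $3,065.52 + $1,911.84 = $11,162.16
Monthly = $11,162.16 / 12 = $930.18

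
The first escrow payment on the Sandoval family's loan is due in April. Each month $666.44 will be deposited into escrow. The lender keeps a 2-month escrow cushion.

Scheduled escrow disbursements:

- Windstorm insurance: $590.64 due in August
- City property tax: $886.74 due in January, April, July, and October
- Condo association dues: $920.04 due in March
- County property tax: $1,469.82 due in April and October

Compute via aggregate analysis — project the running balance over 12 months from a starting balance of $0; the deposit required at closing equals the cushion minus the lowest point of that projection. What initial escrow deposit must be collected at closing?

Cushion = 2 × $666.44 = $1,332.88
Trial balance (start $0, +$666.44 each month, − disbursements):
  Apr: +$666.44 − $2,356.56 → -$1,690.12
  May: +$666.44 → -$1,023.68
  Jun: +$666.44 → -$357.24
  Jul: +$666.44 − $886.74 → -$577.54
  Aug: +$666.44 − $590.64 → -$501.74
  Sep: +$666.44 → $164.70
  Oct: +$666.44 − $2,356.56 → -$1,525.42
  Nov: +$666.44 → -$858.98
  Dec: +$666.44 → -$192.54
  Jan: +$666.44 − $886.74 → -$412.84
  Feb: +$666.44 → $253.60
  Mar: +$666.44 − $920.04 → $0.00
Lowest trial balance = -$1,690.12 (Apr)
Initial deposit = cushion − low point = $1,332.88 − (-$1,690.12) = $3,023.00

$3,023.00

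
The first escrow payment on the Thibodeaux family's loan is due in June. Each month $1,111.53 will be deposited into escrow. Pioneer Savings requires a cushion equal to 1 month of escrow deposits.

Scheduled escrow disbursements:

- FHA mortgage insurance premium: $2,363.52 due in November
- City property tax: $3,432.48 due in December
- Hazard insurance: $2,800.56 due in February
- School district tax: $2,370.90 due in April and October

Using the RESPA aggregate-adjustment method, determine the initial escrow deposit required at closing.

Cushion = 1 × $1,111.53 = $1,111.53
Trial balance (start $0, +$1,111.53 each month, − disbursements):
  Jun: +$1,111.53 → $1,111.53
  Jul: +$1,111.53 → $2,223.06
  Aug: +$1,111.53 → $3,334.59
  Sep: +$1,111.53 → $4,446.12
  Oct: +$1,111.53 − $2,370.90 → $3,186.75
  Nov: +$1,111.53 − $2,363.52 → $1,934.76
  Dec: +$1,111.53 − $3,432.48 → -$386.19
  Jan: +$1,111.53 → $725.34
  Feb: +$1,111.53 − $2,800.56 → -$963.69
  Mar: +$1,111.53 → $147.84
  Apr: +$1,111.53 − $2,370.90 → -$1,111.53
  May: +$1,111.53 → $0.00
Lowest trial balance = -$1,111.53 (Apr)
Initial deposit = cushion − low point = $1,111.53 − (-$1,111.53) = $2,223.06

$2,223.06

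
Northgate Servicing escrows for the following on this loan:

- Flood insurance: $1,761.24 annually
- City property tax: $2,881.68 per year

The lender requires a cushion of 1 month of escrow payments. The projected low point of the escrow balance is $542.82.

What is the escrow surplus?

$155.91

Flood insurance = $1,761.24
City property tax = $2,881.68
Annual escrow total = $1,761.24 + $2,881.68 = $4,642.92
Monthly = $4,642.92 ÷ 12 = $386.91
Required cushion = 1 × $386.91 = $386.91
Surplus = $542.82 − $386.91 = $155.91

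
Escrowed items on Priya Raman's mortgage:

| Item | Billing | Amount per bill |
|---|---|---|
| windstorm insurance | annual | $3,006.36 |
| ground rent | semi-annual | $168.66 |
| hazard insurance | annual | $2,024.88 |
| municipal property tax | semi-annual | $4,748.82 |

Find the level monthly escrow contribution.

$1,238.85

Windstorm insurance: $3,006.36/yr
Ground rent: $168.66 × 2 = $337.32/yr
Hazard insurance: $2,024.88/yr
Municipal property tax: $4,748.82 × 2 = $9,497.64/yr
Annual escrow total = $3,006.36 + $337.32 + $2,024.88 + $9,497.64 = $14,866.20
Monthly = $14,866.20 ÷ 12 = $1,238.85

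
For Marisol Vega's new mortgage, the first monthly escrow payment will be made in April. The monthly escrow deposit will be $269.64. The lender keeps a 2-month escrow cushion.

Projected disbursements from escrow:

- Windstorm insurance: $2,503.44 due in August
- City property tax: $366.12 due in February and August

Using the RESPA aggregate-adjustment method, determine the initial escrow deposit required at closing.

Cushion = 2 × $269.64 = $539.28
Trial balance (start $0, +$269.64 each month, − disbursements):
  Apr: +$269.64 → $269.64
  May: +$269.64 → $539.28
  Jun: +$269.64 → $808.92
  Jul: +$269.64 → $1,078.56
  Aug: +$269.64 − $2,869.56 → -$1,521.36
  Sep: +$269.64 → -$1,251.72
  Oct: +$269.64 → -$982.08
  Nov: +$269.64 → -$712.44
  Dec: +$269.64 → -$442.80
  Jan: +$269.64 → -$173.16
  Feb: +$269.64 − $366.12 → -$269.64
  Mar: +$269.64 → $0.00
Lowest trial balance = -$1,521.36 (Aug)
Initial deposit = cushion − low point = $539.28 − (-$1,521.36) = $2,060.64

$2,060.64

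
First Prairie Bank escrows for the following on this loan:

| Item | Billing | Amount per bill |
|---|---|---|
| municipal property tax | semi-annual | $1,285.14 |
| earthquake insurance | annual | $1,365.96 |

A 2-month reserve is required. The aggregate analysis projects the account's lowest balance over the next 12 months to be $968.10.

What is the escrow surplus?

$312.06

Municipal property tax = $1,285.14 × 2 = $2,570.28 annually
Earthquake insurance = $1,365.96 annually
Total annual escrow = $3,936.24
Per month = $3,936.24 / 12 = $328.02
Required reserve = 2 × $328.02 = $656.04
Excess over cushion: $968.10 − $656.04 = $312.06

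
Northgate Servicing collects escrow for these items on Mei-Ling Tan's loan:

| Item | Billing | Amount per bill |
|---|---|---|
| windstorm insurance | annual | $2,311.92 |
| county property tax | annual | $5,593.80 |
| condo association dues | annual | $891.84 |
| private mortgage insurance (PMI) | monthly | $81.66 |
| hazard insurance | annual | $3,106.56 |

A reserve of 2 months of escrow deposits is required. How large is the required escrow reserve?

$2,147.34

Windstorm insurance: $2,311.92
County property tax: $5,593.80
Condo association dues: $891.84
Private mortgage insurance (PMI): $81.66 × 12 = $979.92
Hazard insurance: $3,106.56
Yearly total = $12,884.04
Monthly escrow = $12,884.04 ÷ 12 = $1,073.67
Reserve = 2 × $1,073.67 = $2,147.34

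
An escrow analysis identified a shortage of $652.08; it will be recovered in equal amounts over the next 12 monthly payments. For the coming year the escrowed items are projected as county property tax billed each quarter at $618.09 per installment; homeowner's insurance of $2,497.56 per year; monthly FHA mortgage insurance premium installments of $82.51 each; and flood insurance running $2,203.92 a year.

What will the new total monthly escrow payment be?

$734.67

County property tax: $618.09 × 4 = $2,472.36
Homeowner's insurance: $2,497.56
FHA mortgage insurance premium: $82.51 × 12 = $990.12
Flood insurance: $2,203.92
Total per year = $2,472.36 + $2,497.56 + $990.12 + $2,203.92 = $8,163.96
Base monthly escrow = $8,163.96 / 12 = $680.33
Shortage spread = $652.08 ÷ 12 = $54.34/mo
New monthly escrow = $680.33 + $54.34 = $734.67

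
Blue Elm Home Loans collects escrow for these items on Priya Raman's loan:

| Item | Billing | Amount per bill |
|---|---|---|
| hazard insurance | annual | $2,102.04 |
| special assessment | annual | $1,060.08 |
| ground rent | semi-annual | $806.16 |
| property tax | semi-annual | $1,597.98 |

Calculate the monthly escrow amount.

$664.20

Hazard insurance: $2,102.04 annually
Special assessment: $1,060.08 annually
Ground rent: $806.16 × 2 = $1,612.32 annually
Property tax: $1,597.98 × 2 = $3,195.96 annually
Total annual escrow = $2,102.04 + $1,060.08 + $1,612.32 + $3,195.96 = $7,970.40
Monthly escrow = $7,970.40 ÷ 12 = $664.20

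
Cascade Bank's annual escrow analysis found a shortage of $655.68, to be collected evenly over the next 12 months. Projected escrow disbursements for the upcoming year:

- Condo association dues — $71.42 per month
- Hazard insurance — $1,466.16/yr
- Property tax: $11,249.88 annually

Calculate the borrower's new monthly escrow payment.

$1,185.73

Condo association dues: $71.42 × 12 = $857.04 per year
Hazard insurance: $1,466.16 per year
Property tax: $11,249.88 per year
Yearly total = $13,573.08
Monthly = $13,573.08 / 12 = $1,131.09
Shortage per month = $655.68 ÷ 12 = $54.64
New monthly escrow = $1,131.09 + $54.64 = $1,185.73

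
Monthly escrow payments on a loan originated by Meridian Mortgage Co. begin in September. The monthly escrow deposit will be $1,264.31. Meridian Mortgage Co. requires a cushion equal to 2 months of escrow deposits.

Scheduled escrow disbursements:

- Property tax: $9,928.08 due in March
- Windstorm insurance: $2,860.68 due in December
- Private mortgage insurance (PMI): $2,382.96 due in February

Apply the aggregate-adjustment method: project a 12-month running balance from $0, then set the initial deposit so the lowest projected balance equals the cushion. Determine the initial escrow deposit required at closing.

Cushion = 2 × $1,264.31 = $2,528.62
Trial balance (start $0, +$1,264.31 each month, − disbursements):
  Sep: +$1,264.31 → $1,264.31
  Oct: +$1,264.31 → $2,528.62
  Nov: +$1,264.31 → $3,792.93
  Dec: +$1,264.31 − $2,860.68 → $2,196.56
  Jan: +$1,264.31 → $3,460.87
  Feb: +$1,264.31 − $2,382.96 → $2,342.22
  Mar: +$1,264.31 − $9,928.08 → -$6,321.55
  Apr: +$1,264.31 → -$5,057.24
  May: +$1,264.31 → -$3,792.93
  Jun: +$1,264.31 → -$2,528.62
  Jul: +$1,264.31 → -$1,264.31
  Aug: +$1,264.31 → $0.00
Lowest trial balance = -$6,321.55 (Mar)
Initial deposit = cushion − low point = $2,528.62 − (-$6,321.55) = $8,850.17

$8,850.17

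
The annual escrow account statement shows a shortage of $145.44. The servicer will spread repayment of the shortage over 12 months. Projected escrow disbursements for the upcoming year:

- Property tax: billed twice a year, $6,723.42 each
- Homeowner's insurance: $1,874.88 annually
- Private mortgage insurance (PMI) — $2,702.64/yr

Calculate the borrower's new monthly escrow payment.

Property tax — $6,723.42 × 2 = $13,446.84/yr
Homeowner's insurance — $1,874.88/yr
Private mortgage insurance (PMI) — $2,702.64/yr
Total per year = $13,446.84 + $1,874.88 + $2,702.64 = $18,024.36
Per month = $18,024.36 / 12 = $1,502.03
Monthly shortage recovery: $145.44 ÷ 12 = $12.12
Adjusted monthly = $1,502.03 + $12.12 = $1,514.15

$1,514.15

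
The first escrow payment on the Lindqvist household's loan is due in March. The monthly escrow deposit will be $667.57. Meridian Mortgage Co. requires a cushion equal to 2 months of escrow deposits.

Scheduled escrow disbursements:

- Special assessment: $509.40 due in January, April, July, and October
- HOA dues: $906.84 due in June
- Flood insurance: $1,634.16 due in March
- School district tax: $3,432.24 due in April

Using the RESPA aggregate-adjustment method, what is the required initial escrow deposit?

$5,575.80

Cushion = 2 × $667.57 = $1,335.14
Trial balance (start $0, +$667.57 each month, − disbursements):
  Mar: +$667.57 − $1,634.16 → -$966.59
  Apr: +$667.57 − $3,941.64 → -$4,240.66
  May: +$667.57 → -$3,573.09
  Jun: +$667.57 − $906.84 → -$3,812.36
  Jul: +$667.57 − $509.40 → -$3,654.19
  Aug: +$667.57 → -$2,986.62
  Sep: +$667.57 → -$2,319.05
  Oct: +$667.57 − $509.40 → -$2,160.88
  Nov: +$667.57 → -$1,493.31
  Dec: +$667.57 → -$825.74
  Jan: +$667.57 − $509.40 → -$667.57
  Feb: +$667.57 → $0.00
Lowest trial balance = -$4,240.66 (Apr)
Initial deposit = cushion − low point = $1,335.14 − (-$4,240.66) = $5,575.80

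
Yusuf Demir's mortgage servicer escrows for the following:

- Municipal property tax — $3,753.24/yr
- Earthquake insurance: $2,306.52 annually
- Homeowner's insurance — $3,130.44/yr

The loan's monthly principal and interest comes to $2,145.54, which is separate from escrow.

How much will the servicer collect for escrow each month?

$765.85

Municipal property tax — $3,753.24/yr
Earthquake insurance — $2,306.52/yr
Homeowner's insurance — $3,130.44/yr
Total annual escrow = $3,753.24 + $2,306.52 + $3,130.44 = $9,190.20
Per month = $9,190.20 ÷ 12 = $765.85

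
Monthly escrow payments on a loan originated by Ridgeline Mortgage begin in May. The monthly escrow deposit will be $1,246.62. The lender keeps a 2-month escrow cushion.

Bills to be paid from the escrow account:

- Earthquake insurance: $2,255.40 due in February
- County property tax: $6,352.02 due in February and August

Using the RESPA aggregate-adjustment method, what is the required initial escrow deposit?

$4,986.48

Cushion = 2 × $1,246.62 = $2,493.24
Trial balance (start $0, +$1,246.62 each month, − disbursements):
  May: +$1,246.62 → $1,246.62
  Jun: +$1,246.62 → $2,493.24
  Jul: +$1,246.62 → $3,739.86
  Aug: +$1,246.62 − $6,352.02 → -$1,365.54
  Sep: +$1,246.62 → -$118.92
  Oct: +$1,246.62 → $1,127.70
  Nov: +$1,246.62 → $2,374.32
  Dec: +$1,246.62 → $3,620.94
  Jan: +$1,246.62 → $4,867.56
  Feb: +$1,246.62 − $8,607.42 → -$2,493.24
  Mar: +$1,246.62 → -$1,246.62
  Apr: +$1,246.62 → $0.00
Lowest trial balance = -$2,493.24 (Feb)
Initial deposit = cushion − low point = $2,493.24 − (-$2,493.24) = $4,986.48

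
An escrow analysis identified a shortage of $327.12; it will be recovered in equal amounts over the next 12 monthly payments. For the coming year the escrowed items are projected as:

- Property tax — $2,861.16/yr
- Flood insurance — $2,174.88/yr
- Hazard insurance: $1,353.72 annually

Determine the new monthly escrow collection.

$559.74

Property tax = $2,861.16/yr
Flood insurance = $2,174.88/yr
Hazard insurance = $1,353.72/yr
Yearly total = $2,861.16 + $2,174.88 + $1,353.72 = $6,389.76
Per month = $6,389.76 ÷ 12 = $532.48
Monthly shortage recovery: $327.12 / 12 = $27.26
Adjusted monthly = $532.48 + $27.26 = $559.74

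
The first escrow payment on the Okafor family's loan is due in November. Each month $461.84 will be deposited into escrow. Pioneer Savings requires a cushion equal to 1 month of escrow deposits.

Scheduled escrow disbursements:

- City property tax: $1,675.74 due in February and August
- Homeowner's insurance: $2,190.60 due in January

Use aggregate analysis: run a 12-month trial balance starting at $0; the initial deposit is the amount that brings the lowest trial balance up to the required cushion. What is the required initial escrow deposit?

$2,480.82

Cushion = 1 × $461.84 = $461.84
Trial balance (start $0, +$461.84 each month, − disbursements):
  Nov: +$461.84 → $461.84
  Dec: +$461.84 → $923.68
  Jan: +$461.84 − $2,190.60 → -$805.08
  Feb: +$461.84 − $1,675.74 → -$2,018.98
  Mar: +$461.84 → -$1,557.14
  Apr: +$461.84 → -$1,095.30
  May: +$461.84 → -$633.46
  Jun: +$461.84 → -$171.62
  Jul: +$461.84 → $290.22
  Aug: +$461.84 − $1,675.74 → -$923.68
  Sep: +$461.84 → -$461.84
  Oct: +$461.84 → $0.00
Lowest trial balance = -$2,018.98 (Feb)
Initial deposit = cushion − low point = $461.84 − (-$2,018.98) = $2,480.82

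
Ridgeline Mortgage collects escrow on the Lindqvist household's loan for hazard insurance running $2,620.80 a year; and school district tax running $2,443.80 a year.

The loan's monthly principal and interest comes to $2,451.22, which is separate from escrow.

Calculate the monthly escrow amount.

Hazard insurance — $2,620.80/yr
School district tax — $2,443.80/yr
Combined annual = $2,620.80 + $2,443.80 = $5,064.60
Per month = $5,064.60 ÷ 12 = $422.05

$422.05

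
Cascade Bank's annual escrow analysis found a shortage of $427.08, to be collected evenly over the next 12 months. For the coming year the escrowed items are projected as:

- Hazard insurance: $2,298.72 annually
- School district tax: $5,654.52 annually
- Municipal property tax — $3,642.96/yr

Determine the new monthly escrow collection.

$1,001.94

Hazard insurance — $2,298.72/yr
School district tax — $5,654.52/yr
Municipal property tax — $3,642.96/yr
Total annual escrow = $2,298.72 + $5,654.52 + $3,642.96 = $11,596.20
Base monthly escrow = $11,596.20 ÷ 12 = $966.35
Shortage per month = $427.08 ÷ 12 = $35.59
New monthly escrow = $966.35 + $35.59 = $1,001.94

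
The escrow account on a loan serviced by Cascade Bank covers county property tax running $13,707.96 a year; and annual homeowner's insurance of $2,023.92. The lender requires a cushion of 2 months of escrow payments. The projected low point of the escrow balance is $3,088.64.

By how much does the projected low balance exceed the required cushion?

County property tax = $13,707.96/yr
Homeowner's insurance = $2,023.92/yr
Total annual escrow = $13,707.96 + $2,023.92 = $15,731.88
Monthly = $15,731.88 / 12 = $1,310.99
Required reserve = 2 × $1,310.99 = $2,621.98
Surplus = $3,088.64 − $2,621.98 = $466.66

$466.66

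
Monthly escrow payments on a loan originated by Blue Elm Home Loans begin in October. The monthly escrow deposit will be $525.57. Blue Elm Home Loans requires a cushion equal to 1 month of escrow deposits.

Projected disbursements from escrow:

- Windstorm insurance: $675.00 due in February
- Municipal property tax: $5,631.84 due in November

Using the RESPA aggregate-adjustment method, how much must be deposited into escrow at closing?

$5,106.27

Cushion = 1 × $525.57 = $525.57
Trial balance (start $0, +$525.57 each month, − disbursements):
  Oct: +$525.57 → $525.57
  Nov: +$525.57 − $5,631.84 → -$4,580.70
  Dec: +$525.57 → -$4,055.13
  Jan: +$525.57 → -$3,529.56
  Feb: +$525.57 − $675.00 → -$3,678.99
  Mar: +$525.57 → -$3,153.42
  Apr: +$525.57 → -$2,627.85
  May: +$525.57 → -$2,102.28
  Jun: +$525.57 → -$1,576.71
  Jul: +$525.57 → -$1,051.14
  Aug: +$525.57 → -$525.57
  Sep: +$525.57 → $0.00
Lowest trial balance = -$4,580.70 (Nov)
Initial deposit = cushion − low point = $525.57 − (-$4,580.70) = $5,106.27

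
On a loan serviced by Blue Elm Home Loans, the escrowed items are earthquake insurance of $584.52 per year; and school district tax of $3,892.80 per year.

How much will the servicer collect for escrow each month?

$373.11

Earthquake insurance = $584.52 per year
School district tax = $3,892.80 per year
Total annual escrow = $4,477.32
Base monthly escrow = $4,477.32 / 12 = $373.11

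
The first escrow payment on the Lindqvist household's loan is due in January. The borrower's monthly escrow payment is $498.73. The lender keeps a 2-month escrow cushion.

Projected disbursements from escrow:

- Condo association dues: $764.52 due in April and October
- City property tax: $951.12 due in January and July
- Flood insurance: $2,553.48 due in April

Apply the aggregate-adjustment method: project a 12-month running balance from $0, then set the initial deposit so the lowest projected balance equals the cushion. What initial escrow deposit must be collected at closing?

Cushion = 2 × $498.73 = $997.46
Trial balance (start $0, +$498.73 each month, − disbursements):
  Jan: +$498.73 − $951.12 → -$452.39
  Feb: +$498.73 → $46.34
  Mar: +$498.73 → $545.07
  Apr: +$498.73 − $3,318.00 → -$2,274.20
  May: +$498.73 → -$1,775.47
  Jun: +$498.73 → -$1,276.74
  Jul: +$498.73 − $951.12 → -$1,729.13
  Aug: +$498.73 → -$1,230.40
  Sep: +$498.73 → -$731.67
  Oct: +$498.73 − $764.52 → -$997.46
  Nov: +$498.73 → -$498.73
  Dec: +$498.73 → $0.00
Lowest trial balance = -$2,274.20 (Apr)
Initial deposit = cushion − low point = $997.46 − (-$2,274.20) = $3,271.66

$3,271.66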